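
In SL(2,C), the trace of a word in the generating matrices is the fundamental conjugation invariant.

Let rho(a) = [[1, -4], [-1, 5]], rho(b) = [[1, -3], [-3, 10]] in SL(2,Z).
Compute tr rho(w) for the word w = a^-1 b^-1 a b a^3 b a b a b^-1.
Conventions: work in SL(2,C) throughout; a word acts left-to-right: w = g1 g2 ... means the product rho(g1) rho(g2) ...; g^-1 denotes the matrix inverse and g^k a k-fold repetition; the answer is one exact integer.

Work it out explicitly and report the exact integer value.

rho(a^-1) = [[5, 4], [1, 1]]
... * rho(b^-1) = [[10, 3], [3, 1]]  ->  [[62, 19], [13, 4]]
... * rho(a) = [[1, -4], [-1, 5]]  ->  [[43, -153], [9, -32]]
... * rho(b) = [[1, -3], [-3, 10]]  ->  [[502, -1659], [105, -347]]
... * rho(a) = [[1, -4], [-1, 5]]  ->  [[2161, -10303], [452, -2155]]
... * rho(a) = [[1, -4], [-1, 5]]  ->  [[12464, -60159], [2607, -12583]]
... * rho(a) = [[1, -4], [-1, 5]]  ->  [[72623, -350651], [15190, -73343]]
... * rho(b) = [[1, -3], [-3, 10]]  ->  [[1124576, -3724379], [235219, -779000]]
... * rho(a) = [[1, -4], [-1, 5]]  ->  [[4848955, -23120199], [1014219, -4835876]]
... * rho(b) = [[1, -3], [-3, 10]]  ->  [[74209552, -245748855], [15521847, -51401417]]
... * rho(a) = [[1, -4], [-1, 5]]  ->  [[319958407, -1525582483], [66923264, -319094473]]
... * rho(b^-1) = [[10, 3], [3, 1]]  ->  [[-1377163379, -565707262], [-288050779, -118324681]]
tr = -1377163379 + -118324681 = -1495488060

-1495488060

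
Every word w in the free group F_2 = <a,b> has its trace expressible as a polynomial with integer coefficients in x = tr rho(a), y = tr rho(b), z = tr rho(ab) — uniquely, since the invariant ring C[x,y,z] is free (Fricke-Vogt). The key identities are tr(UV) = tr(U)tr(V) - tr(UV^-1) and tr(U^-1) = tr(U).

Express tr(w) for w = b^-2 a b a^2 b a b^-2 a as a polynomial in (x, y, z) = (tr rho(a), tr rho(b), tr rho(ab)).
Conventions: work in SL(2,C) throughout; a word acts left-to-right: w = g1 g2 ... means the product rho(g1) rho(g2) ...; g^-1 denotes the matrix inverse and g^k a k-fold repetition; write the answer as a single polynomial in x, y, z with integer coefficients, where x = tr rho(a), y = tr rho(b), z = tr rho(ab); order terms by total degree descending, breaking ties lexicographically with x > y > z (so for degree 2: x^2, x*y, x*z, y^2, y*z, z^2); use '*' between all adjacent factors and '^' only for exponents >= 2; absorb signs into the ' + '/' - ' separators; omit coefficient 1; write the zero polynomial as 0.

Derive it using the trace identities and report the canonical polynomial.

trace(b a b a) = trace(b a) trace(b a) - trace(1) = z^2 - 2
trace(b a b) = trace(b) trace(a b) - trace(a) = y*z - x
trace(a b a b a) = trace(a) trace(b a b a) - trace(b a b) = x*z^2 - y*z - x
trace(b a^3 b a) = trace(a) trace(a b a b a) - trace(a b a b) = x^2*z^2 - x*y*z - x^2 - z^2 + 2
trace(a^2 b) = trace(a) trace(b a) - trace(b) = x*z - y
trace(a^2) = trace(a) trace(a) - trace(1) = x^2 - 2
trace(b^2 a^2) = trace(b) trace(a^2 b) - trace(a^2) = x*y*z - x^2 - y^2 + 2
trace(b a^3 b) = trace(a) trace(b^2 a^2) - trace(b^2 a) = x^2*y*z - x^3 - x*y^2 - y*z + 3*x
trace(a b a^2 b a^2) = trace(a) trace(b a^3 b a) - trace(b a^3 b) = x^3*z^2 - 2*x^2*y*z + x*y^2 - x*z^2 + y*z - x
trace(b a b a b a) = trace(b a) trace(b a b a) - trace(b^-1 a^-1) = z^3 - 3*z
trace(b a b a b) = trace(b) trace(a b a b) - trace(a b a) = y*z^2 - x*z - y
trace(b a^2 b a b a) = trace(a) trace(b a b a b a) - trace(b a b a b) = x*z^3 - y*z^2 - 2*x*z + y
trace(a^2 b a) = trace(a) trace(a b a) - trace(a b) = x^2*z - x*y - z
trace(b a^2 b a b) = trace(b) trace(a^2 b a b) - trace(a^2 b a) = x*y*z^2 - x^2*z - y^2*z + z
trace(a b a^2 b a^2 b) = trace(a) trace(b a^2 b a b a) - trace(b a^2 b a b) = x^2*z^3 - 2*x*y*z^2 - x^2*z + y^2*z + x*y - z
trace(b^-1 a b a^2 b a^2) = trace(a b a^2 b a^2) trace(b) - trace(a b a^2 b a^2 b) = x^3*y*z^2 - 2*x^2*y^2*z - x^2*z^3 + x*y^3 + x*y*z^2 + x^2*z - 2*x*y + z
trace(a b^-2 a b a^2 b a) = trace(b^-1 a b a^2 b a^2) trace(b) - trace(b^-1 a b a^2 b a^2 b) = x^3*y^2*z^2 - 2*x^2*y^3*z - x^2*y*z^3 - x^3*z^2 + x*y^4 + x*y^2*z^2 + 3*x^2*y*z - 3*x*y^2 + x*z^2 + x
trace(b a b a b a b a) = trace(a b a b) trace(a b a b) - trace(1) = z^4 - 4*z^2 + 2
trace(b a b a b a b) = trace(b) trace(a b a b a b) - trace(a b a b a) = y*z^3 - x*z^2 - 2*y*z + x
trace(a b a^2 b a b a b) = trace(a) trace(b a b a b a b a) - trace(b a b a b a b) = x*z^4 - y*z^3 - 3*x*z^2 + 2*y*z + x
trace(b^-1 a b a^2 b a b a) = trace(a b a^2 b a b a) trace(b) - trace(a b a^2 b a b a b) = x^2*y*z^3 - 2*x*y^2*z^2 - x*z^4 - x^2*y*z + y^3*z + y*z^3 + x*y^2 + 3*x*z^2 - 3*y*z - x
trace(a b^-2 a b a^2 b a b) = trace(b^-1 a b a^2 b a b a) trace(b) - trace(b^-1 a b a^2 b a b a b) = x^2*y^2*z^3 - 2*x*y^3*z^2 - x*y*z^4 - x^2*y^2*z - x^2*z^3 + y^4*z + y^2*z^3 + x*y^3 + 5*x*y*z^2 + x^2*z - 4*y^2*z - 2*x*y + z
trace(b^-1 a b^-2 a b a^2 b a) = trace(a b^-2 a b a^2 b a) trace(b) - trace(a b^-2 a b a^2 b a b) = x^3*y^3*z^2 - 2*x^2*y^4*z - 2*x^2*y^2*z^3 - x^3*y*z^2 + x*y^5 + 3*x*y^3*z^2 + x*y*z^4 + 4*x^2*y^2*z + x^2*z^3 - y^4*z - y^2*z^3 - 4*x*y^3 - 4*x*y*z^2 - x^2*z + 4*y^2*z + 3*x*y - z
trace(b^-2 a b a^2 b a b^-2 a) = trace(b^-1 a b^-2 a b a^2 b a) trace(b) - trace(b^-1 a b^-2 a b a^2 b a b) = x^3*y^4*z^2 - 2*x^2*y^5*z - 2*x^2*y^3*z^3 - 2*x^3*y^2*z^2 + x*y^6 + 3*x*y^4*z^2 + x*y^2*z^4 + 6*x^2*y^3*z + 2*x^2*y*z^3 - y^5*z - y^3*z^3 + x^3*z^2 - 5*x*y^4 - 5*x*y^2*z^2 - 4*x^2*y*z + 4*y^3*z + 6*x*y^2 - x*z^2 - y*z - x

x^3*y^4*z^2 - 2*x^2*y^5*z - 2*x^2*y^3*z^3 - 2*x^3*y^2*z^2 + x*y^6 + 3*x*y^4*z^2 + x*y^2*z^4 + 6*x^2*y^3*z + 2*x^2*y*z^3 - y^5*z - y^3*z^3 + x^3*z^2 - 5*x*y^4 - 5*x*y^2*z^2 - 4*x^2*y*z + 4*y^3*z + 6*x*y^2 - x*z^2 - y*z - x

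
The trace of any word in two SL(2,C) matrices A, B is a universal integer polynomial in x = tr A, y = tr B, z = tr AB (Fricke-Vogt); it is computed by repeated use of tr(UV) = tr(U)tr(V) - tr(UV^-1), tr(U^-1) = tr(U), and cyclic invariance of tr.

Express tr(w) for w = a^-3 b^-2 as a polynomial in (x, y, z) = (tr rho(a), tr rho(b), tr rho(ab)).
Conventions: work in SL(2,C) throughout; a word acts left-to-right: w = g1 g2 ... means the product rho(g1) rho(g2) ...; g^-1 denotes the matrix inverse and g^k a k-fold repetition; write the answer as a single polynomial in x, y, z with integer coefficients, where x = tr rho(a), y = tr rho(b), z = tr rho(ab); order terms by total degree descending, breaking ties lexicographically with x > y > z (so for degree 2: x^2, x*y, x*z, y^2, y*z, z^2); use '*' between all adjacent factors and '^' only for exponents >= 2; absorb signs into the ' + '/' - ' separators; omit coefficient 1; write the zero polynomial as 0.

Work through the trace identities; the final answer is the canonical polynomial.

and trace(a^-1) = trace(a) = x
next, trace(a^-1 b) = trace(b) trace(a) - trace(b a)   [inverse elimination on a] = x*y - z
trace(b^-1 a^-1) = trace(a^-1) trace(b) - trace(a^-1 b)   [inverse elimination on b] = z
trace(a^-1 b^-1 a^-1) = trace(b^-1 a^-1) trace(a) - trace(b^-1)   [inverse elimination on a] = x*z - y
trace(a^-3 b^-1) = trace(a^-1 b^-1 a^-1) trace(a) - trace(a^-1 b^-1)   [inverse elimination on a] = x^2*z - x*y - z
and trace(a^-2) = trace(a^-1) trace(a) - trace(1)   [inverse elimination on a] = x^2 - 2
and trace(a^-3) = trace(a^-2) trace(a) - trace(a^-1)   [inverse elimination on a] = x^3 - 3*x
next, trace(a^-3 b^-2) = trace(a^-3 b^-1) trace(b) - trace(a^-3)   [inverse elimination on b] = x^2*y*z - x^3 - x*y^2 - y*z + 3*x

x^2*y*z - x^3 - x*y^2 - y*z + 3*x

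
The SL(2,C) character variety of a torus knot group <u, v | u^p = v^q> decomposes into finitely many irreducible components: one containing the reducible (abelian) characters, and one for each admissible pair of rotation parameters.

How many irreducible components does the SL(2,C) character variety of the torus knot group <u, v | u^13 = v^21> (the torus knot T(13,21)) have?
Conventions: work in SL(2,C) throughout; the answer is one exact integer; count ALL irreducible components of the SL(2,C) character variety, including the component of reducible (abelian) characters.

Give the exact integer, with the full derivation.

121

In the torus knot group T(13,21), u^13 = v^21 is central, so an irreducible representation sends it to +I or -I (Schur).
This locks tr(u) to 2*cos(pi*alpha/13), alpha in 1..12, and tr(v) to 2*cos(pi*beta/21), beta in 1..20, on each component of irreducible characters.
u^13 = (-1)^alpha I and v^21 = (-1)^beta I must agree, so alpha and beta have equal parity.
count pairs: odd alpha (6 choices) x odd beta (10), plus even alpha (6) x even beta (10): 6*10 + 6*10 = 120.
components with irreducible characters: 120; plus the single component of reducible (abelian) characters: total 121.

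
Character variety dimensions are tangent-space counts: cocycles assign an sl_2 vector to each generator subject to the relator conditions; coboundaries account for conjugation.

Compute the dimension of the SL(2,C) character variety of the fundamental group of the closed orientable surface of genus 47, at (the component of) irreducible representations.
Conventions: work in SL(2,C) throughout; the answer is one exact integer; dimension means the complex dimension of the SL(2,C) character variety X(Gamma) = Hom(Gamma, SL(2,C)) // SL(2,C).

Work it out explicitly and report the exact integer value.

276

Gamma = pi_1(Sigma_47) = < a_1, b_1, ..., a_47, b_47 | prod [a_i, b_i] > has 2g = 94 generators and 1 relator.
Before the relator condition, cocycle space has dim 3*94 = 282.
d_2 is surjective at irreducible rho (its cokernel H^2 is dual to H^0 = 0), so dim Z^1 = 282 - 3 = 279.
dim B^1 = 3 (coboundaries, injective at irreducible rho).
dim H^1 = 279 - 3 = 276 = dim X.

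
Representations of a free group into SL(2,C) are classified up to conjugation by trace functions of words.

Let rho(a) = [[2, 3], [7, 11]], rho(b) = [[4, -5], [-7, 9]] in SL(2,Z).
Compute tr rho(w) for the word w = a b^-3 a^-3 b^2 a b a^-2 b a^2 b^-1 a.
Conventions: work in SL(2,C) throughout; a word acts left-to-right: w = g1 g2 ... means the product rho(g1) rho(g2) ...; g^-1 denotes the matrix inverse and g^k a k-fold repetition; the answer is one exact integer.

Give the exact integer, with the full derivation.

rho(a) = [[2, 3], [7, 11]]
... * rho(b^-1) = [[9, 5], [7, 4]]  ->  [[39, 22], [140, 79]]
... * rho(b^-1) = [[9, 5], [7, 4]]  ->  [[505, 283], [1813, 1016]]
... * rho(b^-1) = [[9, 5], [7, 4]]  ->  [[6526, 3657], [23429, 13129]]
... * rho(a^-1) = [[11, -3], [-7, 2]]  ->  [[46187, -12264], [165816, -44029]]
... * rho(a^-1) = [[11, -3], [-7, 2]]  ->  [[593905, -163089], [2132179, -585506]]
... * rho(a^-1) = [[11, -3], [-7, 2]]  ->  [[7674578, -2107893], [27552511, -7567549]]
... * rho(b) = [[4, -5], [-7, 9]]  ->  [[45453563, -57343927], [163182887, -205870496]]
... * rho(b) = [[4, -5], [-7, 9]]  ->  [[583221741, -743363158], [2093825020, -2668748899]]
... * rho(a) = [[2, 3], [7, 11]]  ->  [[-4037098624, -6427329515], [-14493592253, -23074762829]]
... * rho(b) = [[4, -5], [-7, 9]]  ->  [[28842912109, -37660472515], [103548970791, -135204904196]]
... * rho(a^-1) = [[11, -3], [-7, 2]]  ->  [[580895340804, -161849681357], [2085473008073, -581056720765]]
... * rho(a^-1) = [[11, -3], [-7, 2]]  ->  [[7522796518343, -2066385385126], [27007600134158, -7418532465749]]
... * rho(b) = [[4, -5], [-7, 9]]  ->  [[44555883769254, -56211451057849], [159960127796875, -201804792862531]]
... * rho(a) = [[2, 3], [7, 11]]  ->  [[-304368389866435, -484658310328577], [-1092713294443967, -1739972338097216]]
... * rho(a) = [[2, 3], [7, 11]]  ->  [[-4001344952032909, -6244346583213652], [-14365232955568446, -22417835602401277]]
... * rho(b^-1) = [[9, 5], [7, 4]]  ->  [[-79722530650791745, -44984111093019153], [-286211945816924953, -161497507187447338]]
... * rho(a) = [[2, 3], [7, 11]]  ->  [[-474333838952717561, -733992813975585918], [-1702906441945981272, -2635108416512695577]]
tr = -474333838952717561 + -2635108416512695577 = -3109442255465413138

-3109442255465413138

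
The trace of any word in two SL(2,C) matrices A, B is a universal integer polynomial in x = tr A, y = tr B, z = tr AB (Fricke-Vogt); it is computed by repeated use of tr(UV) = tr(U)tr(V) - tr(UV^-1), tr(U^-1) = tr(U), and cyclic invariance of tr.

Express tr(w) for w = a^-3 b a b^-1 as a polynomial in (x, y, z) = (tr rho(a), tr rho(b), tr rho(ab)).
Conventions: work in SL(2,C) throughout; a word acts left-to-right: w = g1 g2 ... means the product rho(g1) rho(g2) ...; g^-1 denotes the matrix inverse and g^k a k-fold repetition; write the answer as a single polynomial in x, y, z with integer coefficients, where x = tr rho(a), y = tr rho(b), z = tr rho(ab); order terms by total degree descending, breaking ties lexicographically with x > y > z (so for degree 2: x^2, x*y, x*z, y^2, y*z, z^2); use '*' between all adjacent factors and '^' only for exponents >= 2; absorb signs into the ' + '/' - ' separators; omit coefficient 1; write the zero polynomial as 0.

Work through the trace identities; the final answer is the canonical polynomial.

trace(a b a) = trace(a) * trace(b a) - trace(b) = x*z - y
trace(a b a b) = trace(b a) * trace(b a) - trace(1) = z^2 - 2
trace(b a b^-1 a) = trace(a b a) * trace(b) - trace(a b a b) = x*y*z - y^2 - z^2 + 2
trace(a^-1 b a b^-1) = trace(b a b^-1) * trace(a) - trace(b a b^-1 a) = -x*y*z + x^2 + y^2 + z^2 - 2
trace(a^-2 b a b^-1) = trace(a^-1 b a b^-1) * trace(a) - trace(a^-1 b a b^-1 a) = -x^2*y*z + x^3 + x*y^2 + x*z^2 - 3*x
trace(a^-3 b a b^-1) = trace(a^-2 b a b^-1) * trace(a) - trace(a^-2 b a b^-1 a) = -x^3*y*z + x^4 + x^2*y^2 + x^2*z^2 + x*y*z - 4*x^2 - y^2 - z^2 + 2

-x^3*y*z + x^4 + x^2*y^2 + x^2*z^2 + x*y*z - 4*x^2 - y^2 - z^2 + 2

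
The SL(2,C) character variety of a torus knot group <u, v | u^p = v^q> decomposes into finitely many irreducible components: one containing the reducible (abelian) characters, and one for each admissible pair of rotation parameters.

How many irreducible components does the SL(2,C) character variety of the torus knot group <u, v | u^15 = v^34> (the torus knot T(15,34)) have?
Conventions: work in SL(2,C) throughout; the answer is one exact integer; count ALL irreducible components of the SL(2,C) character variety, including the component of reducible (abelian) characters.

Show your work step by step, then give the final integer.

Gamma = < u, v | u^15 = v^34 > (torus knot T(15,34)); the central element u^15 = v^34 acts as +I or -I in any irreducible SL(2,C) representation.
So on each irreducible component the traces are pinned: tr(u) = 2*cos(pi*alpha/15) with 1 <= alpha <= 14, tr(v) = 2*cos(pi*beta/34) with 1 <= beta <= 33.
The two central values (-1)^alpha I and (-1)^beta I must be the same matrix, so alpha and beta share a parity.
Enumerate parity-matched pairs: 7*17 odd-odd plus 7*16 even-even gives 231.
That is 231 components of irreducible characters, and with the reducible (abelian) component the total is 232.

232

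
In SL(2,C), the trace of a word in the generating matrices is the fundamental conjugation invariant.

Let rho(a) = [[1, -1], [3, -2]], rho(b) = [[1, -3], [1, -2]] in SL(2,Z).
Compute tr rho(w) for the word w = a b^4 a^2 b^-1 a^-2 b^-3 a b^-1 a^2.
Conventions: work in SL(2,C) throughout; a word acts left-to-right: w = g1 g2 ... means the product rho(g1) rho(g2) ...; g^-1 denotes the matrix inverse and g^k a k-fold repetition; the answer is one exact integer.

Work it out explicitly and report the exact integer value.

rho(a) = [[1, -1], [3, -2]]
... * rho(b) = [[1, -3], [1, -2]]  ->  [[0, -1], [1, -5]]
... * rho(b) = [[1, -3], [1, -2]]  ->  [[-1, 2], [-4, 7]]
... * rho(b) = [[1, -3], [1, -2]]  ->  [[1, -1], [3, -2]]
... * rho(b) = [[1, -3], [1, -2]]  ->  [[0, -1], [1, -5]]
... * rho(a) = [[1, -1], [3, -2]]  ->  [[-3, 2], [-14, 9]]
... * rho(a) = [[1, -1], [3, -2]]  ->  [[3, -1], [13, -4]]
... * rho(b^-1) = [[-2, 3], [-1, 1]]  ->  [[-5, 8], [-22, 35]]
... * rho(a^-1) = [[-2, 1], [-3, 1]]  ->  [[-14, 3], [-61, 13]]
... * rho(a^-1) = [[-2, 1], [-3, 1]]  ->  [[19, -11], [83, -48]]
... * rho(b^-1) = [[-2, 3], [-1, 1]]  ->  [[-27, 46], [-118, 201]]
... * rho(b^-1) = [[-2, 3], [-1, 1]]  ->  [[8, -35], [35, -153]]
... * rho(b^-1) = [[-2, 3], [-1, 1]]  ->  [[19, -11], [83, -48]]
... * rho(a) = [[1, -1], [3, -2]]  ->  [[-14, 3], [-61, 13]]
... * rho(b^-1) = [[-2, 3], [-1, 1]]  ->  [[25, -39], [109, -170]]
... * rho(a) = [[1, -1], [3, -2]]  ->  [[-92, 53], [-401, 231]]
... * rho(a) = [[1, -1], [3, -2]]  ->  [[67, -14], [292, -61]]
tr = 67 + -61 = 6

6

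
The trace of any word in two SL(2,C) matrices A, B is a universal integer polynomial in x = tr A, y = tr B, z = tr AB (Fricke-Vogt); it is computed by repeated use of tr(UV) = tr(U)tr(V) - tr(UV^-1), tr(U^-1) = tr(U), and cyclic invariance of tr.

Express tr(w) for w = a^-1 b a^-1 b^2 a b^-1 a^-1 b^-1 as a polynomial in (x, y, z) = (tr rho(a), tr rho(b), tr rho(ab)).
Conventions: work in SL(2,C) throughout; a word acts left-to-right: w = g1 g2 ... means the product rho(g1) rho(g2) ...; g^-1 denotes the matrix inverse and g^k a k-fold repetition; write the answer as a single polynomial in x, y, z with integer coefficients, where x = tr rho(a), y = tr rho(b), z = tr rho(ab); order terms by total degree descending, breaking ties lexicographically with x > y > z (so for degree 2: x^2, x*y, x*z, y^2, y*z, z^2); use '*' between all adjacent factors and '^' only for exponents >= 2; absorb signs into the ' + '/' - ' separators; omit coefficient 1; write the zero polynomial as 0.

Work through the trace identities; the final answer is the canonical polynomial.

-x^2*y^3*z^2 + x^3*y^2*z + x*y^4*z + 2*x*y^2*z^3 - x^2*y*z^2 - y^3*z^2 - y*z^4 - 4*x*y^2*z + x^2*y + 4*y*z^2 - x*z - y

use: tr(b^2 a) = tr(b)*tr(a b) - tr(a) = y*z - x
tr(a^2 b) = tr(a)*tr(b a) - tr(b) = x*z - y
tr(a^2) = tr(a)*tr(a) - tr(1) = x^2 - 2
apply: tr(b a^2 b) = tr(b)*tr(a^2 b) - tr(a^2) = x*y*z - x^2 - y^2 + 2
tr(a b^3 a) = tr(b)*tr(b a^2 b) - tr(b a^2) = x*y^2*z - x^2*y - y^3 - x*z + 3*y
tr(a b a b) = tr(a b)*tr(a b) - tr(1) = z^2 - 2
use: tr(a b a b^2) = tr(b)*tr(a b a b) - tr(a b a) = y*z^2 - x*z - y
use: tr(a b^3 a b) = tr(b)*tr(a b a b^2) - tr(a b a b) = y^2*z^2 - x*y*z - y^2 - z^2 + 2
tr(b^3 a b^-1 a) = tr(a b^3 a)*tr(b) - tr(a b^3 a b) = x*y^3*z - x^2*y^2 - y^4 - y^2*z^2 + 4*y^2 + z^2 - 2
tr(b^2 a b^-1 a^-1 b) = tr(b^3 a b^-1)*tr(a) - tr(b^3 a b^-1 a) = -x*y^3*z + x^2*y^2 + y^4 + y^2*z^2 + x*y*z - x^2 - 4*y^2 - z^2 + 2
apply: tr(a^2 b a b) = tr(a)*tr(b a b a) - tr(b a b) = x*z^2 - y*z - x
tr(a^2 b a) = tr(a)*tr(a b a) - tr(a b) = x^2*z - x*y - z
use: tr(a b a b^2 a) = tr(b)*tr(a^2 b a b) - tr(a^2 b a) = x*y*z^2 - x^2*z - y^2*z + z
tr(a b a b a b) = tr(b a b a)*tr(b a) - tr(a b) = z^3 - 3*z
tr(a b a b^2 a b) = tr(b)*tr(a b a b a b) - tr(a b a b a) = y*z^3 - x*z^2 - 2*y*z + x
apply: tr(b a b^2 a b^-1 a) = tr(a b a b^2 a)*tr(b) - tr(a b a b^2 a b) = x*y^2*z^2 - x^2*y*z - y^3*z - y*z^3 + x*z^2 + 3*y*z - x
use: tr(b^2 a b^-1 a^-1 b a) = tr(b a b^2 a b^-1)*tr(a) - tr(b a b^2 a b^-1 a) = -x*y^2*z^2 + 2*x^2*y*z + y^3*z + y*z^3 - x^3 - x*y^2 - x*z^2 - 3*y*z + 3*x
apply: tr(a^-1 b a^-1 b^2 a b^-1) = tr(b^2 a b^-1 a^-1 b)*tr(a) - tr(b^2 a b^-1 a^-1 b a) = -x^2*y^3*z + x^3*y^2 + x*y^4 + 2*x*y^2*z^2 - x^2*y*z - y^3*z - y*z^3 - 3*x*y^2 + 3*y*z - x
tr(b^2) = tr(b)*tr(b) - tr(1) = y^2 - 2
tr(b^3) = tr(b)*tr(b^2) - tr(b) = y^3 - 3*y
tr(b^3 a) = tr(b)*tr(b a b) - tr(b a) = y^2*z - x*y - z
tr(b a^-1 b^2) = tr(b^3)*tr(a) - tr(b^3 a) = x*y^3 - y^2*z - 2*x*y + z
apply: tr(b^-1 a^-1 b a^-1 b^2 a b^-1) = tr(a^-1 b a^-1 b^2 a b^-1)*tr(b) - tr(a^-1 b a^-1 b^2 a) = -x^2*y^4*z + x^3*y^3 + x*y^5 + 2*x*y^3*z^2 - x^2*y^2*z - y^4*z - y^2*z^3 - 4*x*y^3 + 4*y^2*z + x*y - z
apply: tr(a^2 b^3 a) = tr(a)*tr(b^3 a^2) - tr(b^3 a) = x^2*y^2*z - x^3*y - x*y^3 - x^2*z - y^2*z + 4*x*y + z
tr(b^3 a b) = tr(b)*tr(a b^3) - tr(a b^2) = y^3*z - x*y^2 - 2*y*z + x
use: tr(a^2 b^3 a b) = tr(a)*tr(b^3 a b a) - tr(b^3 a b) = x*y^2*z^2 - x^2*y*z - y^3*z - x*z^2 + 2*y*z + x
tr(b^2 a b^-1 a^2 b) = tr(a^2 b^3 a)*tr(b) - tr(a^2 b^3 a b) = x^2*y^3*z - x^3*y^2 - x*y^4 - x*y^2*z^2 + 4*x*y^2 + x*z^2 - y*z - x
apply: tr(a^2 b a b^2 a) = tr(a)*tr(a b a b^2 a) - tr(a b a b^2) = x^2*y*z^2 - x^3*z - x*y^2*z - y*z^2 + 2*x*z + y
use: tr(a b a^2 b a b) = tr(a)*tr(b a b a b a) - tr(b a b a b) = x*z^3 - y*z^2 - 2*x*z + y
tr(a b a^2 b a) = tr(a)*tr(b a^2 b a) - tr(b a^2 b) = x^2*z^2 - 2*x*y*z + y^2 - 2
use: tr(a^2 b a b^2 a b) = tr(b)*tr(a b a^2 b a b) - tr(a b a^2 b a) = x*y*z^3 - x^2*z^2 - y^2*z^2 + 2
apply: tr(b^2 a b^-1 a^2 b a) = tr(a^2 b a b^2 a)*tr(b) - tr(a^2 b a b^2 a b) = x^2*y^2*z^2 - x^3*y*z - x*y^3*z - x*y*z^3 + x^2*z^2 + 2*x*y*z + y^2 - 2
use: tr(a b a^-1 b^2 a b^-1 a) = tr(b^2 a b^-1 a^2 b)*tr(a) - tr(b^2 a b^-1 a^2 b a) = x^3*y^3*z - x^4*y^2 - x^2*y^4 - 2*x^2*y^2*z^2 + x^3*y*z + x*y^3*z + x*y*z^3 + 4*x^2*y^2 - 3*x*y*z - x^2 - y^2 + 2
tr(b^2 a^2 b a b) = tr(b)*tr(a^2 b a b^2) - tr(a^2 b a b) = x*y^2*z^2 - x^2*y*z - y^3*z - x*z^2 + 2*y*z + x
tr(a^2 b a b a) = tr(a)*tr(a b a b a) - tr(a b a b) = x^2*z^2 - x*y*z - x^2 - z^2 + 2
tr(b^2 a^2 b a b a) = tr(b)*tr(a^2 b a b a b) - tr(a^2 b a b a) = x*y*z^3 - x^2*z^2 - y^2*z^2 - x*y*z + x^2 + y^2 + z^2 - 2
tr(a b a b a^-1 b^2 a) = tr(b^2 a^2 b a b)*tr(a) - tr(b^2 a^2 b a b a) = x^2*y^2*z^2 - x^3*y*z - x*y^3*z - x*y*z^3 + y^2*z^2 + 3*x*y*z - y^2 - z^2 + 2
use: tr(b^2 a b a b a b) = tr(b)*tr(b a b a b a b) - tr(b a b a b a) = y^2*z^3 - x*y*z^2 - 2*y^2*z - z^3 + x*y + 3*z
tr(a b a b a b a b) = tr(b a b a b a)*tr(b a) - tr(a b a b) = z^4 - 4*z^2 + 2
apply: tr(b^2 a b a b a b a) = tr(b)*tr(a b a b a b a b) - tr(a b a b a b a) = y*z^4 - x*z^3 - 3*y*z^2 + 2*x*z + y
tr(a b a b a^-1 b^2 a b) = tr(b^2 a b a b a b)*tr(a) - tr(b^2 a b a b a b a) = x*y^2*z^3 - x^2*y*z^2 - y*z^4 - 2*x*y^2*z + x^2*y + 3*y*z^2 + x*z - y
tr(a b a^-1 b^2 a b^-1 a b) = tr(a b a b a^-1 b^2 a)*tr(b) - tr(a b a b a^-1 b^2 a b) = x^2*y^3*z^2 - x^3*y^2*z - x*y^4*z - 2*x*y^2*z^3 + x^2*y*z^2 + y^3*z^2 + y*z^4 + 5*x*y^2*z - x^2*y - y^3 - 4*y*z^2 - x*z + 3*y
tr(b a^-1 b^2 a b^-1 a b^-1 a) = tr(a b a^-1 b^2 a b^-1 a)*tr(b) - tr(a b a^-1 b^2 a b^-1 a b) = x^3*y^4*z - x^4*y^3 - x^2*y^5 - 3*x^2*y^3*z^2 + 2*x^3*y^2*z + 2*x*y^4*z + 3*x*y^2*z^3 + 4*x^2*y^3 - x^2*y*z^2 - y^3*z^2 - y*z^4 - 8*x*y^2*z + 4*y*z^2 + x*z - y
apply: tr(b^-1 a^-1 b a^-1 b^2 a b^-1 a) = tr(b a^-1 b^2 a b^-1 a b^-1)*tr(a) - tr(b a^-1 b^2 a b^-1 a b^-1 a) = -x^3*y^4*z + x^4*y^3 + x^2*y^5 + 3*x^2*y^3*z^2 - 2*x^3*y^2*z - 2*x*y^4*z - 3*x*y^2*z^3 - 4*x^2*y^3 + x^2*y*z^2 + y^3*z^2 + y*z^4 + 8*x*y^2*z - 4*y*z^2 + y
use: tr(a^-1 b a^-1 b^2 a b^-1 a^-1 b^-1) = tr(b^-1 a^-1 b a^-1 b^2 a b^-1)*tr(a) - tr(b^-1 a^-1 b a^-1 b^2 a b^-1 a) = -x^2*y^3*z^2 + x^3*y^2*z + x*y^4*z + 2*x*y^2*z^3 - x^2*y*z^2 - y^3*z^2 - y*z^4 - 4*x*y^2*z + x^2*y + 4*y*z^2 - x*z - y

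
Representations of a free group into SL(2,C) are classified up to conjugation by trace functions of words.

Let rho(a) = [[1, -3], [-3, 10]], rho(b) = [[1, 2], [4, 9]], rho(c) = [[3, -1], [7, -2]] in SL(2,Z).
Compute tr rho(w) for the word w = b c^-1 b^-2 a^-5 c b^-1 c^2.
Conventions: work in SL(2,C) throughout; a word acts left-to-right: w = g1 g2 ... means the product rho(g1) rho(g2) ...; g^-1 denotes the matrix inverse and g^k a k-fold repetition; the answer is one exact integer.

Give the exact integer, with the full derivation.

rho(b) = [[1, 2], [4, 9]]
... * rho(c^-1) = [[-2, 1], [-7, 3]]  ->  [[-16, 7], [-71, 31]]
... * rho(b^-1) = [[9, -2], [-4, 1]]  ->  [[-172, 39], [-763, 173]]
... * rho(b^-1) = [[9, -2], [-4, 1]]  ->  [[-1704, 383], [-7559, 1699]]
... * rho(a^-1) = [[10, 3], [3, 1]]  ->  [[-15891, -4729], [-70493, -20978]]
... * rho(a^-1) = [[10, 3], [3, 1]]  ->  [[-173097, -52402], [-767864, -232457]]
... * rho(a^-1) = [[10, 3], [3, 1]]  ->  [[-1888176, -571693], [-8376011, -2536049]]
... * rho(a^-1) = [[10, 3], [3, 1]]  ->  [[-20596839, -6236221], [-91368257, -27664082]]
... * rho(a^-1) = [[10, 3], [3, 1]]  ->  [[-224677053, -68026738], [-996674816, -301768853]]
... * rho(c) = [[3, -1], [7, -2]]  ->  [[-1150218325, 360730529], [-5102406419, 1600212522]]
... * rho(b^-1) = [[9, -2], [-4, 1]]  ->  [[-11794887041, 2661167179], [-52322507859, 11805025360]]
... * rho(c) = [[3, -1], [7, -2]]  ->  [[-16756490870, 6472552683], [-74332346057, 28712457139]]
... * rho(c) = [[3, -1], [7, -2]]  ->  [[-4961603829, 3811385504], [-22009838198, 16907431779]]
tr = -4961603829 + 16907431779 = 11945827950

11945827950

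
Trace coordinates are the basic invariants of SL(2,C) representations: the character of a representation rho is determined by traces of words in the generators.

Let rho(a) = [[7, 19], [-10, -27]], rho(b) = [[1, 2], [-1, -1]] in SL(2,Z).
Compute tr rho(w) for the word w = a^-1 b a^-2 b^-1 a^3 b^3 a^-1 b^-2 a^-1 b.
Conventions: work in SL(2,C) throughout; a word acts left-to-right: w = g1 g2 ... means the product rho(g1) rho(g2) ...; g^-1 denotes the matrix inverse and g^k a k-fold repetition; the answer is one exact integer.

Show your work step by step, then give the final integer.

1612766402

rho(a^-1) = [[-27, -19], [10, 7]]
... * rho(b) = [[1, 2], [-1, -1]]  ->  [[-8, -35], [3, 13]]
... * rho(a^-1) = [[-27, -19], [10, 7]]  ->  [[-134, -93], [49, 34]]
... * rho(a^-1) = [[-27, -19], [10, 7]]  ->  [[2688, 1895], [-983, -693]]
... * rho(b^-1) = [[-1, -2], [1, 1]]  ->  [[-793, -3481], [290, 1273]]
... * rho(a) = [[7, 19], [-10, -27]]  ->  [[29259, 78920], [-10700, -28861]]
... * rho(a) = [[7, 19], [-10, -27]]  ->  [[-584387, -1574919], [213710, 575947]]
... * rho(a) = [[7, 19], [-10, -27]]  ->  [[11658481, 31419460], [-4263500, -11490079]]
... * rho(b) = [[1, 2], [-1, -1]]  ->  [[-19760979, -8102498], [7226579, 2963079]]
... * rho(b) = [[1, 2], [-1, -1]]  ->  [[-11658481, -31419460], [4263500, 11490079]]
... * rho(b) = [[1, 2], [-1, -1]]  ->  [[19760979, 8102498], [-7226579, -2963079]]
... * rho(a^-1) = [[-27, -19], [10, 7]]  ->  [[-452521453, -318741115], [165486843, 116563448]]
... * rho(b^-1) = [[-1, -2], [1, 1]]  ->  [[133780338, 586301791], [-48923395, -214410238]]
... * rho(b^-1) = [[-1, -2], [1, 1]]  ->  [[452521453, 318741115], [-165486843, -116563448]]
... * rho(a^-1) = [[-27, -19], [10, 7]]  ->  [[-9030668081, -6366719802], [3302510281, 2328305881]]
... * rho(b) = [[1, 2], [-1, -1]]  ->  [[-2663948279, -11694616360], [974204400, 4276714681]]
tr = -2663948279 + 4276714681 = 1612766402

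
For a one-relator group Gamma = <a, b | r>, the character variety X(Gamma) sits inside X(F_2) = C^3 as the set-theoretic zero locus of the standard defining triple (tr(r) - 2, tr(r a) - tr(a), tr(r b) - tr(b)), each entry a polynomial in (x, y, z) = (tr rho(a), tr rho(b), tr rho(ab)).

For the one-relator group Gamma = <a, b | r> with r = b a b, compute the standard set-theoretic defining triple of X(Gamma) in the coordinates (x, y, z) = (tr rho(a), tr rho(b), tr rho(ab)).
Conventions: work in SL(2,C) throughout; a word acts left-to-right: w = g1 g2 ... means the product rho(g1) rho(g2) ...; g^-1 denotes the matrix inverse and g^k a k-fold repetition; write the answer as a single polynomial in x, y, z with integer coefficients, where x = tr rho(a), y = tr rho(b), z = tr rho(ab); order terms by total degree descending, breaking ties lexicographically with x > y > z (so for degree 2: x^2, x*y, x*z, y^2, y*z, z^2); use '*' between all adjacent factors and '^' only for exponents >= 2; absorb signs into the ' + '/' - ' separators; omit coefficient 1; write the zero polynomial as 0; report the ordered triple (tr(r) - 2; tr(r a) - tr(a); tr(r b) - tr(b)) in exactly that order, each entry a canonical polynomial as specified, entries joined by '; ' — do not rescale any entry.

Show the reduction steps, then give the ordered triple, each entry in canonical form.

reduce: trace(b a b) = trace(b) * trace(a b) - trace(a)   [square of b] = y*z - x
trace(b a b a) = trace(a b) * trace(a b) - trace(1)  (split on a) = z^2 - 2
trace(b a b^2) = trace(b) * trace(b a b) - trace(b a)   [square of b] = y^2*z - x*y - z
assemble the triple (trace(r) - 2; trace(r a) - x; trace(r b) - y)

y*z - x - 2; z^2 - x - 2; y^2*z - x*y - y - z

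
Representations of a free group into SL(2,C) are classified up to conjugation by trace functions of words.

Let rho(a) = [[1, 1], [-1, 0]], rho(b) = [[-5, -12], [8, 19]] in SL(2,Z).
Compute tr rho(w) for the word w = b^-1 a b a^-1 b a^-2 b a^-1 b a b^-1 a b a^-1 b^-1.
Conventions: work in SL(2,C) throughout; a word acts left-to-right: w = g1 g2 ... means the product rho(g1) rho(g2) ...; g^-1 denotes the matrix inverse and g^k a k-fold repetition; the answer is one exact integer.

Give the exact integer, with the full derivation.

9129119

rho(b^-1) = [[19, 12], [-8, -5]]
... * rho(a) = [[1, 1], [-1, 0]]  ->  [[7, 19], [-3, -8]]
... * rho(b) = [[-5, -12], [8, 19]]  ->  [[117, 277], [-49, -116]]
... * rho(a^-1) = [[0, -1], [1, 1]]  ->  [[277, 160], [-116, -67]]
... * rho(b) = [[-5, -12], [8, 19]]  ->  [[-105, -284], [44, 119]]
... * rho(a^-1) = [[0, -1], [1, 1]]  ->  [[-284, -179], [119, 75]]
... * rho(a^-1) = [[0, -1], [1, 1]]  ->  [[-179, 105], [75, -44]]
... * rho(b) = [[-5, -12], [8, 19]]  ->  [[1735, 4143], [-727, -1736]]
... * rho(a^-1) = [[0, -1], [1, 1]]  ->  [[4143, 2408], [-1736, -1009]]
... * rho(b) = [[-5, -12], [8, 19]]  ->  [[-1451, -3964], [608, 1661]]
... * rho(a) = [[1, 1], [-1, 0]]  ->  [[2513, -1451], [-1053, 608]]
... * rho(b^-1) = [[19, 12], [-8, -5]]  ->  [[59355, 37411], [-24871, -15676]]
... * rho(a) = [[1, 1], [-1, 0]]  ->  [[21944, 59355], [-9195, -24871]]
... * rho(b) = [[-5, -12], [8, 19]]  ->  [[365120, 864417], [-152993, -362209]]
... * rho(a^-1) = [[0, -1], [1, 1]]  ->  [[864417, 499297], [-362209, -209216]]
... * rho(b^-1) = [[19, 12], [-8, -5]]  ->  [[12429547, 7876519], [-5208243, -3300428]]
tr = 12429547 + -3300428 = 9129119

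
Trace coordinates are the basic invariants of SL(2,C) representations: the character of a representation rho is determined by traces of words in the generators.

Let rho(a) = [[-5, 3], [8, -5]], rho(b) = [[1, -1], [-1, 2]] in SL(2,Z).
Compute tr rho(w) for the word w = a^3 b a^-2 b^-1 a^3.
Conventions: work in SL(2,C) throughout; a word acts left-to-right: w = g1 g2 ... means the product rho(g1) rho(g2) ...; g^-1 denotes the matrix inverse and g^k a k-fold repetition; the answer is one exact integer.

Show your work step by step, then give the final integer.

969902

rho(a) = [[-5, 3], [8, -5]]
... * rho(a) = [[-5, 3], [8, -5]]  ->  [[49, -30], [-80, 49]]
... * rho(a) = [[-5, 3], [8, -5]]  ->  [[-485, 297], [792, -485]]
... * rho(b) = [[1, -1], [-1, 2]]  ->  [[-782, 1079], [1277, -1762]]
... * rho(a^-1) = [[-5, -3], [-8, -5]]  ->  [[-4722, -3049], [7711, 4979]]
... * rho(a^-1) = [[-5, -3], [-8, -5]]  ->  [[48002, 29411], [-78387, -48028]]
... * rho(b^-1) = [[2, 1], [1, 1]]  ->  [[125415, 77413], [-204802, -126415]]
... * rho(a) = [[-5, 3], [8, -5]]  ->  [[-7771, -10820], [12690, 17669]]
... * rho(a) = [[-5, 3], [8, -5]]  ->  [[-47705, 30787], [77902, -50275]]
... * rho(a) = [[-5, 3], [8, -5]]  ->  [[484821, -297050], [-791710, 485081]]
tr = 484821 + 485081 = 969902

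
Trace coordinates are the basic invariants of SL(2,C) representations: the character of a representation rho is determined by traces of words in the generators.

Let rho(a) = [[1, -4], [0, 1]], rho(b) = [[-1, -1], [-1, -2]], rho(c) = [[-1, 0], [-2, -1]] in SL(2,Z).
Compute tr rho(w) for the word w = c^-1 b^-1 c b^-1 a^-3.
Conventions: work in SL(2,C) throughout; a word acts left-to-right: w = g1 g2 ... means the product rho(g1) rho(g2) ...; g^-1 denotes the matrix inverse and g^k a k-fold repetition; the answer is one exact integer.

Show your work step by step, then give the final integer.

rho(c^-1) = [[-1, 0], [2, -1]]
... * rho(b^-1) = [[-2, 1], [1, -1]]  ->  [[2, -1], [-5, 3]]
... * rho(c) = [[-1, 0], [-2, -1]]  ->  [[0, 1], [-1, -3]]
... * rho(b^-1) = [[-2, 1], [1, -1]]  ->  [[1, -1], [-1, 2]]
... * rho(a^-1) = [[1, 4], [0, 1]]  ->  [[1, 3], [-1, -2]]
... * rho(a^-1) = [[1, 4], [0, 1]]  ->  [[1, 7], [-1, -6]]
... * rho(a^-1) = [[1, 4], [0, 1]]  ->  [[1, 11], [-1, -10]]
tr = 1 + -10 = -9

-9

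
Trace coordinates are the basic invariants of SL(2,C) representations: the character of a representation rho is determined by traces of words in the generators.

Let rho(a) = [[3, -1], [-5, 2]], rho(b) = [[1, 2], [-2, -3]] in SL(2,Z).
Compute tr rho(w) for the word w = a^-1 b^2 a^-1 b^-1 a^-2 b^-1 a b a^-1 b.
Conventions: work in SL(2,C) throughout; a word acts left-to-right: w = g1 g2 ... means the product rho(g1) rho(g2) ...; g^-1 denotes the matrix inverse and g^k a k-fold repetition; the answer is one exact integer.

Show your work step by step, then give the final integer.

9551

rho(a^-1) = [[2, 1], [5, 3]]
... * rho(b) = [[1, 2], [-2, -3]]  ->  [[0, 1], [-1, 1]]
... * rho(b) = [[1, 2], [-2, -3]]  ->  [[-2, -3], [-3, -5]]
... * rho(a^-1) = [[2, 1], [5, 3]]  ->  [[-19, -11], [-31, -18]]
... * rho(b^-1) = [[-3, -2], [2, 1]]  ->  [[35, 27], [57, 44]]
... * rho(a^-1) = [[2, 1], [5, 3]]  ->  [[205, 116], [334, 189]]
... * rho(a^-1) = [[2, 1], [5, 3]]  ->  [[990, 553], [1613, 901]]
... * rho(b^-1) = [[-3, -2], [2, 1]]  ->  [[-1864, -1427], [-3037, -2325]]
... * rho(a) = [[3, -1], [-5, 2]]  ->  [[1543, -990], [2514, -1613]]
... * rho(b) = [[1, 2], [-2, -3]]  ->  [[3523, 6056], [5740, 9867]]
... * rho(a^-1) = [[2, 1], [5, 3]]  ->  [[37326, 21691], [60815, 35341]]
... * rho(b) = [[1, 2], [-2, -3]]  ->  [[-6056, 9579], [-9867, 15607]]
tr = -6056 + 15607 = 9551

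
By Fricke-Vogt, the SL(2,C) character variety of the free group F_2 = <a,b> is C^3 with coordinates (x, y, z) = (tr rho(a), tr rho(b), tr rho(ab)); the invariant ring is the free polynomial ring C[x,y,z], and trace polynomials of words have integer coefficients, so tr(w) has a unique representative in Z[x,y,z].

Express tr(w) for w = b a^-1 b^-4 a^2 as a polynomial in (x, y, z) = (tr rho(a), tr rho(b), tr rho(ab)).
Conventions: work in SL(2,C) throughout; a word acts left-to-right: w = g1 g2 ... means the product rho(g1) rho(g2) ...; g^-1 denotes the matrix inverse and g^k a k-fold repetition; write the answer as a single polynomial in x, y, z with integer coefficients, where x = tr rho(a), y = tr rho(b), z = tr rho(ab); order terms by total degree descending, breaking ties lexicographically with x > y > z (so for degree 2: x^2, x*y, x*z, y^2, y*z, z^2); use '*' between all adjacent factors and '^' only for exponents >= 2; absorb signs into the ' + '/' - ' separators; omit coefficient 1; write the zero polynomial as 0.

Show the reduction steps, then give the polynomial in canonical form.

tr(a^2) = tr(a) tr(a) - tr(1)   [square of a] = x^2 - 2
so tr(a^2 b) = tr(a) tr(b a) - tr(b)   [square of a] = x*z - y
tr(b^-1 a^2) = tr(a^2) tr(b) - tr(a^2 b)   [inverse elimination on b] = x^2*y - x*z - y
reduce: tr(a^2 b a) = tr(a) tr(a b a) - tr(a b)   [square of a] = x^2*z - x*y - z
reduce: tr(b a b a) = tr(b a) tr(b a) - tr(1)   [split at a repeated b] = z^2 - 2
so tr(b a b) = tr(b) tr(a b) - tr(a)   [square of b] = y*z - x
tr(a^2 b a b) = tr(a) tr(b a b a) - tr(b a b)   [square of a] = x*z^2 - y*z - x
reduce: tr(b^-1 a^2 b a) = tr(a^2 b a) tr(b) - tr(a^2 b a b)   [inverse elimination on b] = x^2*y*z - x*y^2 - x*z^2 + x
tr(b^-2 a^2 b a) = tr(b^-1 a^2 b a) tr(b) - tr(b^-1 a^2 b a b)   [inverse elimination on b] = x^2*y^2*z - x*y^3 - x*y*z^2 - x^2*z + 2*x*y + z
tr(b^-2 a^2 b a^-1) = tr(b^-2 a^2 b) tr(a) - tr(b^-2 a^2 b a)   [inverse elimination on a] = -x^2*y^2*z + x^3*y + x*y^3 + x*y*z^2 - 3*x*y - z
tr(b^-1 a^2 b a^-1) = tr(b^-1 a^2 b) tr(a) - tr(b^-1 a^2 b a)   [inverse elimination on a] = -x^2*y*z + x^3 + x*y^2 + x*z^2 - 3*x
tr(b^-2 a^2 b a^-1 b^-1) = tr(b^-2 a^2 b a^-1) tr(b) - tr(b^-2 a^2 b a^-1 b)   [inverse elimination on b] = -x^2*y^3*z + x^3*y^2 + x*y^4 + x*y^2*z^2 + x^2*y*z - x^3 - 4*x*y^2 - x*z^2 - y*z + 3*x
so tr(b a^-1 b^-4 a^2) = tr(b^-2 a^2 b a^-1 b^-1) tr(b) - tr(b^-2 a^2 b a^-1)   [inverse elimination on b] = -x^2*y^4*z + x^3*y^3 + x*y^5 + x*y^3*z^2 + 2*x^2*y^2*z - 2*x^3*y - 5*x*y^3 - 2*x*y*z^2 - y^2*z + 6*x*y + z

-x^2*y^4*z + x^3*y^3 + x*y^5 + x*y^3*z^2 + 2*x^2*y^2*z - 2*x^3*y - 5*x*y^3 - 2*x*y*z^2 - y^2*z + 6*x*y + z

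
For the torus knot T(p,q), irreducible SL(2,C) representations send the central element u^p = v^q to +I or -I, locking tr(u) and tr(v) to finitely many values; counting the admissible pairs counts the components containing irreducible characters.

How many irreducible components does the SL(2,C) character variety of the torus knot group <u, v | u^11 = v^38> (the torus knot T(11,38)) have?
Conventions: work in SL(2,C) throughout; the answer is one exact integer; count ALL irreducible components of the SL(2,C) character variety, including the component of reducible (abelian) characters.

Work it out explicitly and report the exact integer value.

186

In the torus knot group T(11,38), u^11 = v^38 is central, so an irreducible representation sends it to +I or -I (Schur).
On an irreducible component, tr(u) is locked at 2*cos(pi*alpha/11) for some alpha in 1..10, and tr(v) at 2*cos(pi*beta/38) for some beta in 1..37.
The two central values (-1)^alpha I and (-1)^beta I must be the same matrix, so alpha and beta share a parity.
Enumerate parity-matched pairs: 5*19 odd-odd plus 5*18 even-even gives 185.
components with irreducible characters: 185; plus the single component of reducible (abelian) characters: total 186.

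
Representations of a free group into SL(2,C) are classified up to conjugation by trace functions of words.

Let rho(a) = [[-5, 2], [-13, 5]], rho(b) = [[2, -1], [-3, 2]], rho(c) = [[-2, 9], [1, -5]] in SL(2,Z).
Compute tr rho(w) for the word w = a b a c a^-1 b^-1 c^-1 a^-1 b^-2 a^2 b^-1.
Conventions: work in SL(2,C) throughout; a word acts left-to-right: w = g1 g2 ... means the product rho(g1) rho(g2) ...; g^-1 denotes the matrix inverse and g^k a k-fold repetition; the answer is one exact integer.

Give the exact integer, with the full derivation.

-12795108

rho(a) = [[-5, 2], [-13, 5]]
... * rho(b) = [[2, -1], [-3, 2]]  ->  [[-16, 9], [-41, 23]]
... * rho(a) = [[-5, 2], [-13, 5]]  ->  [[-37, 13], [-94, 33]]
... * rho(c) = [[-2, 9], [1, -5]]  ->  [[87, -398], [221, -1011]]
... * rho(a^-1) = [[5, -2], [13, -5]]  ->  [[-4739, 1816], [-12038, 4613]]
... * rho(b^-1) = [[2, 1], [3, 2]]  ->  [[-4030, -1107], [-10237, -2812]]
... * rho(c^-1) = [[-5, -9], [-1, -2]]  ->  [[21257, 38484], [53997, 97757]]
... * rho(a^-1) = [[5, -2], [13, -5]]  ->  [[606577, -234934], [1540826, -596779]]
... * rho(b^-1) = [[2, 1], [3, 2]]  ->  [[508352, 136709], [1291315, 347268]]
... * rho(b^-1) = [[2, 1], [3, 2]]  ->  [[1426831, 781770], [3624434, 1985851]]
... * rho(a) = [[-5, 2], [-13, 5]]  ->  [[-17297165, 6762512], [-43938233, 17178123]]
... * rho(a) = [[-5, 2], [-13, 5]]  ->  [[-1426831, -781770], [-3624434, -1985851]]
... * rho(b^-1) = [[2, 1], [3, 2]]  ->  [[-5198972, -2990371], [-13206421, -7596136]]
tr = -5198972 + -7596136 = -12795108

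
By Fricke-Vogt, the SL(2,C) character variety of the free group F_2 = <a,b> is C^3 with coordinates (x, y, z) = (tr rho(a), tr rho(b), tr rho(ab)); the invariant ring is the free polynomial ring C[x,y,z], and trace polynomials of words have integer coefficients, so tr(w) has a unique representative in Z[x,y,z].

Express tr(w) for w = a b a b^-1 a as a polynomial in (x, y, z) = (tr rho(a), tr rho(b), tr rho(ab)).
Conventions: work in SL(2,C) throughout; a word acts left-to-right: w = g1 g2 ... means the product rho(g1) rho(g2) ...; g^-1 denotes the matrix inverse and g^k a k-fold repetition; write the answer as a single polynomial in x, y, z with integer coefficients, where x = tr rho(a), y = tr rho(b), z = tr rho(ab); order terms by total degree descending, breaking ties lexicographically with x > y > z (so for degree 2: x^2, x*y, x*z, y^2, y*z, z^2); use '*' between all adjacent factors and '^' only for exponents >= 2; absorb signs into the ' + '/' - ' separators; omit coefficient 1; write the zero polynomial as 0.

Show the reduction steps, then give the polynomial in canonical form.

tr(a b a) = tr(a) * tr(b a) - tr(b)  (reduce the a square) = x*z - y
tr(a^2 b a) = tr(a) * tr(a b a) - tr(a b)  (reduce the a square) = x^2*z - x*y - z
tr(b a b a) = tr(a b) * tr(a b) - tr(1)  (split on a) = z^2 - 2
tr(b a b) = tr(b) * tr(a b) - tr(a)  (reduce the b square) = y*z - x
tr(a^2 b a b) = tr(a) * tr(b a b a) - tr(b a b)  (reduce the a square) = x*z^2 - y*z - x
tr(a b a b^-1 a) = tr(a^2 b a) * tr(b) - tr(a^2 b a b)  (eliminate b^-1) = x^2*y*z - x*y^2 - x*z^2 + x

x^2*y*z - x*y^2 - x*z^2 + x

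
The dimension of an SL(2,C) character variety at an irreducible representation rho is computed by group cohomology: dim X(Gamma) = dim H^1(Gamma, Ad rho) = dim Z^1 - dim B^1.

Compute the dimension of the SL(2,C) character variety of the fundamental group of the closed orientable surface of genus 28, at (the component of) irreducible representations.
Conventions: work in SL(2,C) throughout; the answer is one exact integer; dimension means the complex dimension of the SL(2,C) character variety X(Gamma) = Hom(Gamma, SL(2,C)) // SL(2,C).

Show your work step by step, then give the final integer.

Gamma = pi_1(Sigma_28) = < a_1, b_1, ..., a_28, b_28 | prod [a_i, b_i] > has 2g = 56 generators and 1 relator.
Unconstrained cocycle data is one sl_2 vector per generator (168 dimensions), cut by the relator condition d_2(z) = 0.
d_2 is surjective at irreducible rho (its cokernel H^2 is dual to H^0 = 0), so dim Z^1 = 168 - 3 = 165.
As always at irreducible rho, dim B^1 = 3.
dim X = dim H^1 = 165 - 3 = 162.

162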